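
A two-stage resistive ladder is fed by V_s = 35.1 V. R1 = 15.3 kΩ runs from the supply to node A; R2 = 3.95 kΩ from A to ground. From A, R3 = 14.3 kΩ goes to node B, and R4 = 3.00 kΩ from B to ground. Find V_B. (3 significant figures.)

V_B ≈ 1.06 V

The second stage (R3 + R4 = 17.30 kΩ) loads node A in parallel with R2.
Effective lower resistance at A: R2 ‖ 17.30 = 3.216 kΩ.
V_A = 35.1 × 3.216/(15.3 + 3.216) = 6.096 V.
Stage 2 is unloaded, so V_B = V_A · R4/(R3+R4) = 6.096 × 3.00/17.30 = 1.057 V.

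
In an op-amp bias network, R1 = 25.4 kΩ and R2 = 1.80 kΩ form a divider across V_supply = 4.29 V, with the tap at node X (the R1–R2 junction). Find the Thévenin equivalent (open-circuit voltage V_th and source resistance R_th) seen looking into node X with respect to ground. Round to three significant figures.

V_th ≈ 0.284 V, R_th ≈ 1.68 kΩ

V_th is the unloaded tap voltage: V_supply · R2/(R1+R2) = 4.29 × 0.06618 = 0.2839 V.
With V_supply suppressed (replaced by a short), R_th = R1 ‖ R2 = (25.40 × 1.80)/(25.40 + 1.80) = 1.681 kΩ.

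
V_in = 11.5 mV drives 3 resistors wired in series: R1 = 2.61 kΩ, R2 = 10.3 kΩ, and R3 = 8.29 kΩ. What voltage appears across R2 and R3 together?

Series total: ΣR = 2.61 + 10.3 + 8.29 = 21.20 kΩ.
R_{R2..R3} = 10.3 + 8.29 = 18.59 kΩ.
Voltage divider: V = V_in · (18.59 / 21.20) = 11.5 × 0.8769 = 10.08 mV.

V ≈ 10.1 mV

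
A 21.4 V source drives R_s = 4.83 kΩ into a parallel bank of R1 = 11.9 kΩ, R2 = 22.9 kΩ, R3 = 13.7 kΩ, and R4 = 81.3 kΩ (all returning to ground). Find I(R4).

I ≈ 0.130 mA

Parallel bank: R_p = 1/(1/11.9 + 1/22.9 + 1/13.7 + 1/81.3) = 4.695 kΩ.
Node voltage V_A = V_DC · R_p/(R_s + R_p) = 21.4 × 0.4929 = 10.55 V.
I(R4) = V_A / R4 = 10.55/81.3 = 0.1297 mA.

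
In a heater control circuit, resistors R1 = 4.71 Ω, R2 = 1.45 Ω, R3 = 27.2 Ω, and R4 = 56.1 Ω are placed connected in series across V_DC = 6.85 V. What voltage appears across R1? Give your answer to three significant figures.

V ≈ 0.361 V

Total series resistance ΣR = 4.71 + 1.45 + 27.2 + 56.1 = 89.46 Ω.
Voltage divider: V = V_DC · (4.710 / 89.46) = 6.85 × 0.05265 = 0.3606 V.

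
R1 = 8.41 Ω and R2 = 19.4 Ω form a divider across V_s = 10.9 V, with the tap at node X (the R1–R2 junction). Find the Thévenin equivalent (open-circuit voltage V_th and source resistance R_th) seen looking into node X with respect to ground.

Open-circuit (no load on X): V_th = V_s · R2/(R1 + R2) = 10.9 × 19.4/(8.410 + 19.4) = 7.604 V.
Zeroing V_s shorts the top of R1 to ground, so R_th = R1 ‖ R2 = 5.867 Ω.

V_th ≈ 7.60 V, R_th ≈ 5.87 Ω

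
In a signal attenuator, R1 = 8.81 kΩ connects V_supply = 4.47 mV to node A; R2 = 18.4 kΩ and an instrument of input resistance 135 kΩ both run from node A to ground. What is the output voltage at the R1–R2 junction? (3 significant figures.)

V_out ≈ 2.89 mV

The load sits in parallel with R2, giving an effective lower resistance R2' = R2·R_L/(R2+R_L) = 16.19 kΩ.
Now apply the divider: V_out = 4.47 × 0.6476 = 2.895 mV.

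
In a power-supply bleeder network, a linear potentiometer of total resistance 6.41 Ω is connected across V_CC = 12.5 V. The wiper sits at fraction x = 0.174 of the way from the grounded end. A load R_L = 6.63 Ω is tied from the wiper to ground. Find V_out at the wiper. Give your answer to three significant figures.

V_out ≈ 1.91 V

Lower segment x·R_p = 1.115 Ω; upper segment (1−x)·R_p = 5.295 Ω.
R_L loads the lower segment: effective lower R = 0.9547 Ω.
Loaded-divider output: V_out = 12.5 × 0.1528 = 1.910 V.
(Unloaded: V_out = x·V_CC = 2.17 V.)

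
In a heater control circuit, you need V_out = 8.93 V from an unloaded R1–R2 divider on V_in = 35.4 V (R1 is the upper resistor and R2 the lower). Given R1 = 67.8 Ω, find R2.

R2 ≈ 22.9 Ω

Required fraction k = V_out/V_in = 0.2523.
R2 = R1 · 0.2523/(1 − 0.2523) = 22.87 Ω.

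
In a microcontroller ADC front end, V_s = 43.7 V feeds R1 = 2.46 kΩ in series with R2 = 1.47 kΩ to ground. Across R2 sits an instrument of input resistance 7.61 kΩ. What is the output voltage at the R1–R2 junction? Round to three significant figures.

The load sits in parallel with R2, giving an effective lower resistance R2' = R2·R_L/(R2+R_L) = 1.232 kΩ.
Voltage divider with the loaded lower leg: V_out = 43.7 × 1.232/(2.46 + 1.232) = 43.7 × 0.3337 = 14.58 V.

V_out ≈ 14.6 V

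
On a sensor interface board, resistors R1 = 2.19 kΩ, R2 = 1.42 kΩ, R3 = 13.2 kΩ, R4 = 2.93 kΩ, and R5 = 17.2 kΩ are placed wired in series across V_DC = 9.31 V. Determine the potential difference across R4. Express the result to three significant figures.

Total series resistance ΣR = 2.19 + 1.42 + 13.2 + 2.93 + 17.2 = 36.94 kΩ.
Voltage divider: V = V_DC · (2.930 / 36.94) = 9.31 × 0.07932 = 0.7384 V.

V ≈ 0.738 V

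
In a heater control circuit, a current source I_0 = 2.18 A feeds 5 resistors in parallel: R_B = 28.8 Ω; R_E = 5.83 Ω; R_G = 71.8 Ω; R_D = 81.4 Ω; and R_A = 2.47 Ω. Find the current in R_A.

I ≈ 1.38 A

Total conductance ΣG = 1/28.8 + 1/5.83 + 1/71.8 + 1/81.4 + 1/2.47 = 0.6373 (units of 1/Ω).
R_A takes the fraction G_k/ΣG = 0.4049/0.6373 = 0.6353, so I = 2.18 × 0.6353 = 1.385 A.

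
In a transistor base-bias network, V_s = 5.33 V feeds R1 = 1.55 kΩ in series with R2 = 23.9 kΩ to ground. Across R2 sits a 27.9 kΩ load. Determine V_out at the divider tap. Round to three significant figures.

V_out ≈ 4.76 V

First combine the lower leg with the load: R2 ‖ R_L = 12.87 kΩ.
Voltage divider with the loaded lower leg: V_out = 5.33 × 12.87/(1.55 + 12.87) = 5.33 × 0.8925 = 4.757 V.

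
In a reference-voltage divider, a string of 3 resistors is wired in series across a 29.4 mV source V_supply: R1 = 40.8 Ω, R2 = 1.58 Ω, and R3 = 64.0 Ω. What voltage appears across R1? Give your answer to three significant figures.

Series total: ΣR = 40.8 + 1.58 + 64.0 = 106.4 Ω.
By the voltage-divider rule, V = 29.4 × 40.80/106.4 = 11.28 mV.

V ≈ 11.3 mV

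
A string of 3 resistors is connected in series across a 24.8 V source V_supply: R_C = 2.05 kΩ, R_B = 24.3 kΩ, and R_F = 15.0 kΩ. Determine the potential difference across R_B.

Total series resistance ΣR = 2.05 + 24.3 + 15.0 = 41.35 kΩ.
Voltage divider: V = V_supply · (24.30 / 41.35) = 24.8 × 0.5877 = 14.57 V.

V ≈ 14.6 V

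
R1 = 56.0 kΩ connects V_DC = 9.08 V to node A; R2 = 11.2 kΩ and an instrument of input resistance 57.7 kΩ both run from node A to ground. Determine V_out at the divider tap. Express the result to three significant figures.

First combine the lower leg with the load: R2 ‖ R_L = 9.379 kΩ.
Voltage divider with the loaded lower leg: V_out = 9.08 × 9.379/(56.0 + 9.379) = 9.08 × 0.1435 = 1.303 V.

V_out ≈ 1.30 V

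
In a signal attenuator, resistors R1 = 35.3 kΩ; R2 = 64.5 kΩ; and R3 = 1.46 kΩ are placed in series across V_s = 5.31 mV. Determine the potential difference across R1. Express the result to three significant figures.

ΣR = 35.3 + 64.5 + 1.46 = 101.3 kΩ.
V = V_s · R/ΣR = 5.31 × 0.3486 = 1.851 mV.

V ≈ 1.85 mV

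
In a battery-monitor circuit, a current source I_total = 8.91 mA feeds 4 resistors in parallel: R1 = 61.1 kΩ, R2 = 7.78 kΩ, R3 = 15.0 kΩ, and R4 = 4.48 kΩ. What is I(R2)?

ΣG = 1/61.1 + 1/7.78 + 1/15.0 + 1/4.48 = 0.4348.
R2 takes the fraction G_k/ΣG = 0.1285/0.4348 = 0.2956, so I = 8.91 × 0.2956 = 2.634 mA.

I ≈ 2.63 mA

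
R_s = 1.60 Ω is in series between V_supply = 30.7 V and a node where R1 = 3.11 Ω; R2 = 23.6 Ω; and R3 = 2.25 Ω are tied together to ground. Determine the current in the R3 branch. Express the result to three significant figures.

Combine the parallel branches: R_p = (1/3.11 + 1/23.6 + 1/2.25)⁻¹ = 1.237 Ω.
V_A by voltage divider: V_A = 30.7 × 1.237/(1.60 + 1.237) = 13.39 V.
Branch current I = V_A/R3 = 13.39/2.25 = 5.949 A.

I ≈ 5.95 A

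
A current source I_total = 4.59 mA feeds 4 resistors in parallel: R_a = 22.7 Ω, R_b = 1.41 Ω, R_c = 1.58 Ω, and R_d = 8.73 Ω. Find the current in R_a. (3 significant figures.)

ΣG = 1/22.7 + 1/1.41 + 1/1.58 + 1/8.73 = 1.501.
By the current-divider rule, I = I_total · G_k/ΣG = 4.59 × 0.02935 = 0.1347 mA.

I ≈ 0.135 mA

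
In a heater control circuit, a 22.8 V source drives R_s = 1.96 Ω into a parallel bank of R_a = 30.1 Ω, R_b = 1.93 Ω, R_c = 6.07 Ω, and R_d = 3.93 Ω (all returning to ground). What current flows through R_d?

I ≈ 2.00 A

Equivalent of the parallel group: R_p = 1.030 Ω.
V_A = 22.8 × 1.030/2.990 = 7.856 V.
I(R_d) = V_A / R_d = 7.856/3.93 = 1.999 A.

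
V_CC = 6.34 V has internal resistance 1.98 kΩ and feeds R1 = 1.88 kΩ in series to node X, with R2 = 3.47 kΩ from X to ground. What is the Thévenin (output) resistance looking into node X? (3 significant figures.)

R_th ≈ 1.83 kΩ

R1' = 1.98 + 1.88 = 3.860 kΩ (source resistance + R1).
Looking into X with the source shorted: R_th = R1'·R2/(R1'+R2) = 3.860 × 3.47/7.330 = 1.827 kΩ.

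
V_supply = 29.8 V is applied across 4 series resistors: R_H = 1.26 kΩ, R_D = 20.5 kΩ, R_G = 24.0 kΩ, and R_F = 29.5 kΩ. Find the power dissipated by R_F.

P ≈ 4.63 mW

The common current is I = 29.8/75.26 = 0.3960 mA.
P(R_F) = I²·R_F = (0.3960)² × 29.5 = 4.625 mW.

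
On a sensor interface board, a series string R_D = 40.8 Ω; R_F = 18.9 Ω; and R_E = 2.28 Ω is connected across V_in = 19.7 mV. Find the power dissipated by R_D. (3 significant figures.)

P ≈ 4.12 µW

ΣR = 61.98 Ω → I = 19.7/61.98 = 0.3178 mA.
P(R_D) = I²·R_D = (0.3178)² × 40.8 = 4.122 µW.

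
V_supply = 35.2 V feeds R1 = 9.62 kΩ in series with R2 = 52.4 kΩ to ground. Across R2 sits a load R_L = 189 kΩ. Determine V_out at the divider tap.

V_out ≈ 28.5 V

First combine the lower leg with the load: R2 ‖ R_L = 41.03 kΩ.
Then V_out = V_supply · R2'/(R1 + R2') = 35.2 × 41.03/50.65 = 28.51 V.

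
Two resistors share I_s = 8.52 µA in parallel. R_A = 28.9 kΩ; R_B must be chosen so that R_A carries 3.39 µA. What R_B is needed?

The fraction through R_A equals R_B/(R_A+R_B).
With f = 0.3979, R_B = R_A · f/(1−f) = 28.9 × 0.6608 = 19.10 kΩ.

R_B ≈ 19.1 kΩ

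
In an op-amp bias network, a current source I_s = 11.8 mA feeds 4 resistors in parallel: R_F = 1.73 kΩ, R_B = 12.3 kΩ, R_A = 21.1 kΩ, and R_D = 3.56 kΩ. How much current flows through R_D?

Conductances: ΣG = 1/1.73 + 1/12.3 + 1/21.1 + 1/3.56 = 0.9876 (1/kΩ).
R_D takes the fraction G_k/ΣG = 0.2809/0.9876 = 0.2844, so I = 11.8 × 0.2844 = 3.356 mA.

I ≈ 3.36 mA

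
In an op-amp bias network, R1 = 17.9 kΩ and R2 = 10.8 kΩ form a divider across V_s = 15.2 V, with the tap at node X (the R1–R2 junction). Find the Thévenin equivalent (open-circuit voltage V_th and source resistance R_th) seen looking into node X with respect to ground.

With X open, the divider is unloaded: V_th = 15.2 × 10.8/28.70 = 5.720 V.
Looking into X with the source shorted: R_th = R1·R2/(R1+R2) = 17.90 × 10.8/28.70 = 6.736 kΩ.

V_th ≈ 5.72 V, R_th ≈ 6.74 kΩ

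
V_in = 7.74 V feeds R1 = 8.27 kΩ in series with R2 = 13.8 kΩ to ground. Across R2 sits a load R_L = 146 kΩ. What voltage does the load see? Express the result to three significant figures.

First combine the lower leg with the load: R2 ‖ R_L = 12.61 kΩ.
Then V_out = V_in · R2'/(R1 + R2') = 7.74 × 12.61/20.88 = 4.674 V.

V_out ≈ 4.67 V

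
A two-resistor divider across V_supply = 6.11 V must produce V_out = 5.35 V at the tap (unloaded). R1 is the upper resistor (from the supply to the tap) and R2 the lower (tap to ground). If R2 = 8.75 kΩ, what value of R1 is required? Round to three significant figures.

R1 ≈ 1.24 kΩ

The divider ratio is R2/(R1+R2) = 5.35/6.11 = 0.8756.
Rearranging, R1 = R2·(1−k)/k = 8.75 × 0.1421 = 1.243 kΩ.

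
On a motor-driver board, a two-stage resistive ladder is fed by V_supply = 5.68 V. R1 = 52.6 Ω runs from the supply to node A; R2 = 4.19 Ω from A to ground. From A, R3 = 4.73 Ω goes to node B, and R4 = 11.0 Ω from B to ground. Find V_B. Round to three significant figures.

V_B ≈ 0.235 V

The second stage (R3 + R4 = 15.73 Ω) loads node A in parallel with R2.
Effective lower resistance at A: R2 ‖ 15.73 = 3.309 Ω.
V_A = 5.68 × 3.309/(52.6 + 3.309) = 0.3361 V.
V_B = V_A × 0.6993 = 0.2351 V.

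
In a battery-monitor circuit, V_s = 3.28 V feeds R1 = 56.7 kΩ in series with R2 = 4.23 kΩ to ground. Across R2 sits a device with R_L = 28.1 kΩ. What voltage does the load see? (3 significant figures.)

R2 ‖ R_L = (4.23 × 28.1)/(4.23 + 28.1) = 3.677 kΩ.
Voltage divider with the loaded lower leg: V_out = 3.28 × 3.677/(56.7 + 3.677) = 3.28 × 0.06089 = 0.1997 V.

V_out ≈ 0.200 V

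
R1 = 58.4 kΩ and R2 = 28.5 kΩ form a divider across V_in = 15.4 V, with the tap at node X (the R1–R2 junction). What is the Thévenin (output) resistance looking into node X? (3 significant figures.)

With V_in suppressed (replaced by a short), R_th = R1 ‖ R2 = (58.40 × 28.5)/(58.40 + 28.5) = 19.15 kΩ.

R_th ≈ 19.2 kΩ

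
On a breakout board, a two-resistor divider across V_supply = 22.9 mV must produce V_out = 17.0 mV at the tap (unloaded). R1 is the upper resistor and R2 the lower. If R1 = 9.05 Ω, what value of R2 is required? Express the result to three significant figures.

R2 ≈ 26.1 Ω

The divider ratio is R2/(R1+R2) = 17.0/22.9 = 0.7424.
Rearranging, R2 = R1·k/(1−k) = 9.05 × 2.881 = 26.08 Ω.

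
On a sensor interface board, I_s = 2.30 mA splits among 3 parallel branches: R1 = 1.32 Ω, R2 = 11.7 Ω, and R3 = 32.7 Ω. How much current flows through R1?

Conductances: ΣG = 1/1.32 + 1/11.7 + 1/32.7 = 0.8736 (1/Ω).
R1 takes the fraction G_k/ΣG = 0.7576/0.8736 = 0.8672, so I = 2.30 × 0.8672 = 1.994 mA.

I ≈ 1.99 mA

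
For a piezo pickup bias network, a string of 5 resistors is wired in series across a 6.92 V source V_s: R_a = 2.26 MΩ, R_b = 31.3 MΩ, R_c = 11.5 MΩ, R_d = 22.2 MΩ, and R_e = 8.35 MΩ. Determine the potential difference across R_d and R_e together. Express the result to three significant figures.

Series total: ΣR = 2.26 + 31.3 + 11.5 + 22.2 + 8.35 = 75.61 MΩ.
R_{R_d..R_e} = 22.2 + 8.35 = 30.55 MΩ.
Voltage divider: V = V_s · (30.55 / 75.61) = 6.92 × 0.4040 = 2.796 V.

V ≈ 2.80 V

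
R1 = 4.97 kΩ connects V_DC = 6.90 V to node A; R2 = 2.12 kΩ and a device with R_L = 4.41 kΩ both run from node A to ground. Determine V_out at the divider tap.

R2 ‖ R_L = (2.12 × 4.41)/(2.12 + 4.41) = 1.432 kΩ.
Now apply the divider: V_out = 6.90 × 0.2236 = 1.543 V.

V_out ≈ 1.54 V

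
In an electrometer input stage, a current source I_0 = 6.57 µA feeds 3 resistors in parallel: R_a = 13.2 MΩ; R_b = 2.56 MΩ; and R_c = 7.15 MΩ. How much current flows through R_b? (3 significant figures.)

I ≈ 4.23 µA

ΣG = 1/13.2 + 1/2.56 + 1/7.15 = 0.6062.
By the current-divider rule, I = I_0 · G_k/ΣG = 6.57 × 0.6443 = 4.233 µA.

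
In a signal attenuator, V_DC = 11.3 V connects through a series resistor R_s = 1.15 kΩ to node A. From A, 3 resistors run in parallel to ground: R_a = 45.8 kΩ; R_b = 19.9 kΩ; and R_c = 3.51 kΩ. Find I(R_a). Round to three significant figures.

I ≈ 0.175 mA

Equivalent of the parallel group: R_p = 2.801 kΩ.
Node voltage V_A = V_DC · R_p/(R_s + R_p) = 11.3 × 0.7090 = 8.011 V.
Branch current I = V_A/R_a = 8.011/45.8 = 0.1749 mA.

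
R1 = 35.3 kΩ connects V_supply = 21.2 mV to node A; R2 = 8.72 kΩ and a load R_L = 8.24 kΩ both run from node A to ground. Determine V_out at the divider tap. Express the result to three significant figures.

First combine the lower leg with the load: R2 ‖ R_L = 4.237 kΩ.
Now apply the divider: V_out = 21.2 × 0.1072 = 2.272 mV.

V_out ≈ 2.27 mV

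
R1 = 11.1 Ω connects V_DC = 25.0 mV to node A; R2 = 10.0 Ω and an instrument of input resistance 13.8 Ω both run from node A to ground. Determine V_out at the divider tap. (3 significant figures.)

V_out ≈ 8.58 mV

R2 ‖ R_L = (10.0 × 13.8)/(10.0 + 13.8) = 5.798 Ω.
Then V_out = V_DC · R2'/(R1 + R2') = 25.0 × 5.798/16.90 = 8.578 mV.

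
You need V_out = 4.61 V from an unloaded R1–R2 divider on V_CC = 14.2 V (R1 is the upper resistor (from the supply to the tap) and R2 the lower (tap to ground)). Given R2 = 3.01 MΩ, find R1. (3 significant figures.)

R1 ≈ 6.26 MΩ

Required fraction k = V_out/V_CC = 0.3246.
So R1 = R2 · (V_CC/V_out − 1) = 3.01 × (14.2/4.61 − 1) = 3.01 × 2.080 = 6.262 MΩ.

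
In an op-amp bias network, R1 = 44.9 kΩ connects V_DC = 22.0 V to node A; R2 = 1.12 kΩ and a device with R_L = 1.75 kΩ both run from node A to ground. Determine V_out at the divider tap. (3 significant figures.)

The load sits in parallel with R2, giving an effective lower resistance R2' = R2·R_L/(R2+R_L) = 0.6829 kΩ.
Voltage divider with the loaded lower leg: V_out = 22.0 × 0.6829/(44.9 + 0.6829) = 22.0 × 0.01498 = 0.3296 V.
(Unloaded it would be 0.535 V; the load pulls it down.)

V_out ≈ 0.330 V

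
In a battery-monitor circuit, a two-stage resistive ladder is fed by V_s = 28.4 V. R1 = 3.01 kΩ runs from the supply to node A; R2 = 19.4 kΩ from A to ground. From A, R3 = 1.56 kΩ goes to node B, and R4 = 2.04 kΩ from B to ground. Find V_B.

V_B ≈ 8.08 V

Node A sees R2 in parallel with the series input of stage 2, R3 + R4 = 3.600 kΩ.
Effective lower resistance at A: R2 ‖ 3.600 = 3.037 kΩ.
So V_A = 28.4 × 0.5022 = 14.26 V.
Then the unloaded second divider: V_B = V_A × R4/(R3+R4) = 14.26 × 0.5667 = 8.082 V.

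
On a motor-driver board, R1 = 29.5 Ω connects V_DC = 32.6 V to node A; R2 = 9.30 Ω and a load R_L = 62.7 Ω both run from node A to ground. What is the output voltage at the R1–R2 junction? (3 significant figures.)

The load sits in parallel with R2, giving an effective lower resistance R2' = R2·R_L/(R2+R_L) = 8.099 Ω.
Voltage divider with the loaded lower leg: V_out = 32.6 × 8.099/(29.5 + 8.099) = 32.6 × 0.2154 = 7.022 V.
(Unloaded it would be 7.81 V; the load pulls it down.)

V_out ≈ 7.02 V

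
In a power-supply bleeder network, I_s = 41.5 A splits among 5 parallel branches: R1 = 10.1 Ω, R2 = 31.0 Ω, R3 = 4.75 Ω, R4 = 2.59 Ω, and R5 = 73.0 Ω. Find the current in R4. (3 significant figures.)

Total conductance ΣG = 1/10.1 + 1/31.0 + 1/4.75 + 1/2.59 + 1/73.0 = 0.7416 (units of 1/Ω).
Current divider: I(R4) = I_s · G_k/ΣG = 41.5 × (0.3861/0.7416) = 41.5 × 0.5206 = 21.61 A.

I ≈ 21.6 A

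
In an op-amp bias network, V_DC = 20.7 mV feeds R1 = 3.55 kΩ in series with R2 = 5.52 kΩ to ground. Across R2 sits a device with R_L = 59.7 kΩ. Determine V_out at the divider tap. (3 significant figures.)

The load sits in parallel with R2, giving an effective lower resistance R2' = R2·R_L/(R2+R_L) = 5.053 kΩ.
Now apply the divider: V_out = 20.7 × 0.5873 = 12.16 mV.
(Unloaded it would be 12.6 mV; the load pulls it down.)

V_out ≈ 12.2 mV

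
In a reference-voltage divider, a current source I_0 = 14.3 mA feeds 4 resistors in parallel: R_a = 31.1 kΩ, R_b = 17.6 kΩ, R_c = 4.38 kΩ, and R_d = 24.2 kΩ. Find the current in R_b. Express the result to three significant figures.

I ≈ 2.27 mA

Conductances: ΣG = 1/31.1 + 1/17.6 + 1/4.38 + 1/24.2 = 0.3586 (1/kΩ).
Current divider: I(R_b) = I_0 · G_k/ΣG = 14.3 × (0.05682/0.3586) = 14.3 × 0.1584 = 2.266 mA.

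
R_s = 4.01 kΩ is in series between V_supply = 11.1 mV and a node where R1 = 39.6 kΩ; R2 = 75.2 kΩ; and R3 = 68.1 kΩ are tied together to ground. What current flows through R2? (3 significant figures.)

I ≈ 0.122 µA

Combine the parallel branches: R_p = (1/39.6 + 1/75.2 + 1/68.1)⁻¹ = 18.78 kΩ.
Node voltage V_A = V_supply · R_p/(R_s + R_p) = 11.1 × 0.8241 = 9.147 mV.
I(R2) = V_A / R2 = 9.147/75.2 = 0.1216 µA.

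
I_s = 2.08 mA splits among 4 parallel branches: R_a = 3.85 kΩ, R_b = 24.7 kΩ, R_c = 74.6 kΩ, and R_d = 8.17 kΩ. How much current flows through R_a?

I ≈ 1.24 mA

ΣG = 1/3.85 + 1/24.7 + 1/74.6 + 1/8.17 = 0.4360.
Current divider: I(R_a) = I_s · G_k/ΣG = 2.08 × (0.2597/0.4360) = 2.08 × 0.5957 = 1.239 mA.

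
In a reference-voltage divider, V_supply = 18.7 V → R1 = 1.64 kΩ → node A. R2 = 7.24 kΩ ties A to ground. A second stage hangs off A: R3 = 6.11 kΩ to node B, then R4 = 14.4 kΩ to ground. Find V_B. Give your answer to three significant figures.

V_B ≈ 10.0 V

Node A sees R2 in parallel with the series input of stage 2, R3 + R4 = 20.51 kΩ.
R2 ‖ (R3+R4) = 5.351 kΩ.
So V_A = 18.7 × 0.7654 = 14.31 V.
Then the unloaded second divider: V_B = V_A × R4/(R3+R4) = 14.31 × 0.7021 = 10.05 V.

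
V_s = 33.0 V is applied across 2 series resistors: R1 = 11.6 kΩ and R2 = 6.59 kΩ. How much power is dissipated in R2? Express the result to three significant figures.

P ≈ 21.7 mW

The common current is I = 33.0/18.19 = 1.814 mA.
P(R2) = I²·R2 = (1.814)² × 6.59 = 21.69 mW.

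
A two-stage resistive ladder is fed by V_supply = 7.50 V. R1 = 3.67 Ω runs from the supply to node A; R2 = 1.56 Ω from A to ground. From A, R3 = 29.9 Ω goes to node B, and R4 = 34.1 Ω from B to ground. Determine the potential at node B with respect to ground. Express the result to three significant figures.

V_B ≈ 1.17 V

The second stage (R3 + R4 = 64.00 Ω) loads node A in parallel with R2.
R2 ‖ (R3+R4) = 1.523 Ω.
First divider: V_A = V_supply · 1.523/(3.67 + 1.523) = 2.199 V.
V_B = V_A × 0.5328 = 1.172 V.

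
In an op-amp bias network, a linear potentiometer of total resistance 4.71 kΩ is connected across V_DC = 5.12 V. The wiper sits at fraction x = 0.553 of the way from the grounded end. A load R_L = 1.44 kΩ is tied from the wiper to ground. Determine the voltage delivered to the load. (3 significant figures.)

V_out ≈ 1.57 V

The pot divides into 2.105 kΩ above the wiper and 2.605 kΩ below.
Lower segment in parallel with the load: 2.605 ‖ 1.44 = 0.9273 kΩ.
V_out = 5.12 × 0.9273/(2.105 + 0.9273) = 1.566 V.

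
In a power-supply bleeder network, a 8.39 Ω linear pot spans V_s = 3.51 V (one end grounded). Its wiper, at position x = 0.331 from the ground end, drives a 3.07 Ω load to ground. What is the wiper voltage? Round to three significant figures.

V_out ≈ 0.724 V

The pot divides into 5.613 Ω above the wiper and 2.777 Ω below.
R_L loads the lower segment: effective lower R = 1.458 Ω.
V_out = 3.51 × 1.458/(5.613 + 1.458) = 0.7238 V.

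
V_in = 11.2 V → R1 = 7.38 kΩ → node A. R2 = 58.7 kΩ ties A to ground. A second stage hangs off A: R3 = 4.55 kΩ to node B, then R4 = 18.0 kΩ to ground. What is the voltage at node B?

The second stage (R3 + R4 = 22.55 kΩ) loads node A in parallel with R2.
Effective lower resistance at A: R2 ‖ 22.55 = 16.29 kΩ.
V_A = 11.2 × 16.29/(7.38 + 16.29) = 7.708 V.
Then the unloaded second divider: V_B = V_A × R4/(R3+R4) = 7.708 × 0.7982 = 6.153 V.

V_B ≈ 6.15 V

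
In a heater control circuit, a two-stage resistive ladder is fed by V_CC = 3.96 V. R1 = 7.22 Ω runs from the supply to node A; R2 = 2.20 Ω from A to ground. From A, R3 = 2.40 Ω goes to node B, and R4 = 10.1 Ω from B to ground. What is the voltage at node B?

V_B ≈ 0.658 V

The second stage (R3 + R4 = 12.50 Ω) loads node A in parallel with R2.
Effective lower resistance at A: R2 ‖ 12.50 = 1.871 Ω.
V_A = 3.96 × 1.871/(7.22 + 1.871) = 0.8149 V.
Then the unloaded second divider: V_B = V_A × R4/(R3+R4) = 0.8149 × 0.8080 = 0.6584 V.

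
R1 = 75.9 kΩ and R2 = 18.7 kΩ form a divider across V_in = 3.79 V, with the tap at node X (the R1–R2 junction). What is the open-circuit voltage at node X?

V_th ≈ 0.749 V

V_th is the unloaded tap voltage: V_in · R2/(R1+R2) = 3.79 × 0.1977 = 0.7492 V.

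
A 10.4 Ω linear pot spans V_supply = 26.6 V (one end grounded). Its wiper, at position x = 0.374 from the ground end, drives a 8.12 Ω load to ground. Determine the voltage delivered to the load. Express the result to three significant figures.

Lower segment x·R_p = 3.890 Ω; upper segment (1−x)·R_p = 6.510 Ω.
R_L loads the lower segment: effective lower R = 2.630 Ω.
V_out = 26.6 × 2.630/(6.510 + 2.630) = 7.653 V.

V_out ≈ 7.65 V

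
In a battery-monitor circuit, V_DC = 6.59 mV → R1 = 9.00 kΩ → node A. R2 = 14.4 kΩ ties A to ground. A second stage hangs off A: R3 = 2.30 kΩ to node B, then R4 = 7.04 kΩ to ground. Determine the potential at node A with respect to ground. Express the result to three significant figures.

The second stage (R3 + R4 = 9.340 kΩ) loads node A in parallel with R2.
R2 ‖ (R3+R4) = 5.665 kΩ.
First divider: V_A = V_DC · 5.665/(9.00 + 5.665) = 2.546 mV.

V_A ≈ 2.55 mV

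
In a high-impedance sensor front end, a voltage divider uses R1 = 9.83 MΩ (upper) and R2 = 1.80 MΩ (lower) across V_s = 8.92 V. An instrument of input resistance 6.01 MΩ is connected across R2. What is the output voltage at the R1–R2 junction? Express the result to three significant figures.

First combine the lower leg with the load: R2 ‖ R_L = 1.385 MΩ.
Then V_out = V_s · R2'/(R1 + R2') = 8.92 × 1.385/11.22 = 1.102 V.

V_out ≈ 1.10 V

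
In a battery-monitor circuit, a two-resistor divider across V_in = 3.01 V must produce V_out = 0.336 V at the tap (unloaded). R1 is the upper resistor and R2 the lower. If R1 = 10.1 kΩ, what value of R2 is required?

V_out/V_in = R2/(R1+R2) = 0.1116.
So R2 = R1 · V_out/(V_in − V_out) = 10.1 × 0.336/(3.01 − 0.336) = 10.1 × 0.1257 = 1.269 kΩ.

R2 ≈ 1.27 kΩ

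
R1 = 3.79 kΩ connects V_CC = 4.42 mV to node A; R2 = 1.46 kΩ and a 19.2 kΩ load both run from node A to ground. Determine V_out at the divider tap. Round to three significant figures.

The load sits in parallel with R2, giving an effective lower resistance R2' = R2·R_L/(R2+R_L) = 1.357 kΩ.
Voltage divider with the loaded lower leg: V_out = 4.42 × 1.357/(3.79 + 1.357) = 4.42 × 0.2636 = 1.165 mV.

V_out ≈ 1.17 mV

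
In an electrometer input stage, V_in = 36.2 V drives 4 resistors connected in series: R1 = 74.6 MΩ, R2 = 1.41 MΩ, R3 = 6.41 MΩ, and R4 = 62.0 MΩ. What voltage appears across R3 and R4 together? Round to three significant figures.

V ≈ 17.1 V

Total series resistance ΣR = 74.6 + 1.41 + 6.41 + 62.0 = 144.4 MΩ.
R_{R3..R4} = 6.41 + 62.0 = 68.41 MΩ.
V = V_in · R/ΣR = 36.2 × 0.4737 = 17.15 V.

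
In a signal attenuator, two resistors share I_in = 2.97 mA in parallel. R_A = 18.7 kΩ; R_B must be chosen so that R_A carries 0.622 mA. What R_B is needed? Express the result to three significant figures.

In a two-way split, I_A/I_in = R_B/(R_A + R_B).
With f = 0.2094, R_B = R_A · f/(1−f) = 18.7 × 0.2649 = 4.954 kΩ.

R_B ≈ 4.95 kΩ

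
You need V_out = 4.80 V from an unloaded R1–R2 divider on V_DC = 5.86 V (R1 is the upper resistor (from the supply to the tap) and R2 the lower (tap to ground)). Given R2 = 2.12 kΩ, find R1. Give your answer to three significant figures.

R1 ≈ 0.468 kΩ

Required fraction k = V_out/V_DC = 0.8191.
R1 = R2·(1/k − 1) = 2.12 × 0.2208 = 0.4682 kΩ.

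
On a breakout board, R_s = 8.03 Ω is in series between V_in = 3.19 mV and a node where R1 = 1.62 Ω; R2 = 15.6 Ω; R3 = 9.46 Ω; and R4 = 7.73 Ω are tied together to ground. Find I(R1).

Equivalent of the parallel group: R_p = 1.091 Ω.
V_A by voltage divider: V_A = 3.19 × 1.091/(8.03 + 1.091) = 0.3816 mV.
Branch current I = V_A/R1 = 0.3816/1.62 = 0.2356 mA.

I ≈ 0.236 mA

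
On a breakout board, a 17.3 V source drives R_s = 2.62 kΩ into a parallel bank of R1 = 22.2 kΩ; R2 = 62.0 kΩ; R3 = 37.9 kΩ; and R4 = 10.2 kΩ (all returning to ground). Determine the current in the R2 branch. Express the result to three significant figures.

I ≈ 0.188 mA

Parallel bank: R_p = 1/(1/22.2 + 1/62.0 + 1/37.9 + 1/10.2) = 5.388 kΩ.
Node voltage V_A = V_s · R_p/(R_s + R_p) = 17.3 × 0.6728 = 11.64 V.
I(R2) = V_A / R2 = 11.64/62.0 = 0.1877 mA.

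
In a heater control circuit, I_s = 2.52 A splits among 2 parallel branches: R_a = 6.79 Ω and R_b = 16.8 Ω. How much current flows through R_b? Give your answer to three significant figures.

I ≈ 0.725 A

Two-branch current divider: I_k = I_s · R_other/(R_1 + R_2).
I(R_b) = 2.52 × 6.79/(6.79 + 16.8) = 2.52 × 0.2878 = 0.7253 A.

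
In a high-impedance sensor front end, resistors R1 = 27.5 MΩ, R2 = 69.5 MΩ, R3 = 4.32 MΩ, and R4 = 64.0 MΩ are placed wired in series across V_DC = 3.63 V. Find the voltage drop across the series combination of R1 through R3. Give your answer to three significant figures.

V ≈ 2.22 V

Series total: ΣR = 27.5 + 69.5 + 4.32 + 64.0 = 165.3 MΩ.
R_{R1..R3} = 27.5 + 69.5 + 4.32 = 101.3 MΩ.
Voltage divider: V = V_DC · (101.3 / 165.3) = 3.63 × 0.6129 = 2.225 V.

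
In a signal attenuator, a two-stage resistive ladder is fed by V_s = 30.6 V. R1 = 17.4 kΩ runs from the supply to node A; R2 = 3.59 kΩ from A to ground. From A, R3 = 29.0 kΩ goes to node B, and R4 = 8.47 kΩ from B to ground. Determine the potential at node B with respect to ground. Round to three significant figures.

Node A sees R2 in parallel with the series input of stage 2, R3 + R4 = 37.47 kΩ.
Effective lower resistance at A: R2 ‖ 37.47 = 3.276 kΩ.
First divider: V_A = V_s · 3.276/(17.4 + 3.276) = 4.849 V.
Then the unloaded second divider: V_B = V_A × R4/(R3+R4) = 4.849 × 0.2260 = 1.096 V.

V_B ≈ 1.10 V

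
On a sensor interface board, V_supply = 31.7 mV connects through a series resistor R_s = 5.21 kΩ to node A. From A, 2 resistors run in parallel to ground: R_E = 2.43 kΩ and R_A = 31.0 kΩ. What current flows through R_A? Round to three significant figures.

I ≈ 0.309 µA

Equivalent of the parallel group: R_p = 2.253 kΩ.
V_A by voltage divider: V_A = 31.7 × 2.253/(5.21 + 2.253) = 9.571 mV.
I(R_A) = V_A / R_A = 9.571/31.0 = 0.3087 µA.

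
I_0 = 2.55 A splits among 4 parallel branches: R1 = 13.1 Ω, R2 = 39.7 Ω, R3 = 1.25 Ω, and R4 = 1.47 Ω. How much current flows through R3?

I ≈ 1.29 A

Conductances: ΣG = 1/13.1 + 1/39.7 + 1/1.25 + 1/1.47 = 1.582 (1/Ω).
By the current-divider rule, I = I_0 · G_k/ΣG = 2.55 × 0.5058 = 1.290 A.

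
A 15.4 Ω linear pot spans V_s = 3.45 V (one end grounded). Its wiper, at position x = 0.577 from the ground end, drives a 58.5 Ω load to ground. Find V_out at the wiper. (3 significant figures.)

Lower segment x·R_p = 8.886 Ω; upper segment (1−x)·R_p = 6.514 Ω.
Lower segment in parallel with the load: 8.886 ‖ 58.5 = 7.714 Ω.
V_out = 3.45 × 7.714/(6.514 + 7.714) = 1.870 V.
(Unloaded: V_out = x·V_s = 1.99 V.)

V_out ≈ 1.87 V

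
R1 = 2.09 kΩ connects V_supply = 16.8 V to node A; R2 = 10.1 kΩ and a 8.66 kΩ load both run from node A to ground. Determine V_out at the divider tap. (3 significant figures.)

First combine the lower leg with the load: R2 ‖ R_L = 4.662 kΩ.
Now apply the divider: V_out = 16.8 × 0.6905 = 11.60 V.

V_out ≈ 11.6 V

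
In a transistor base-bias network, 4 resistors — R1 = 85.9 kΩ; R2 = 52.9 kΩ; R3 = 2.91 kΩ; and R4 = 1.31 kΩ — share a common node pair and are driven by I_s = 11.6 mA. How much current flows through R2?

I ≈ 0.193 mA

ΣG = 1/85.9 + 1/52.9 + 1/2.91 + 1/1.31 = 1.138.
Current divider: I(R2) = I_s · G_k/ΣG = 11.6 × (0.01890/1.138) = 11.6 × 0.01662 = 0.1928 mA.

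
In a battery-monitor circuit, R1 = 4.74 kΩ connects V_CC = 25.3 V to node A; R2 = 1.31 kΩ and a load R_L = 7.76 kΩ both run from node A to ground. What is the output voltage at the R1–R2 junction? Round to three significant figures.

V_out ≈ 4.84 V

R2 ‖ R_L = (1.31 × 7.76)/(1.31 + 7.76) = 1.121 kΩ.
Voltage divider with the loaded lower leg: V_out = 25.3 × 1.121/(4.74 + 1.121) = 25.3 × 0.1912 = 4.838 V.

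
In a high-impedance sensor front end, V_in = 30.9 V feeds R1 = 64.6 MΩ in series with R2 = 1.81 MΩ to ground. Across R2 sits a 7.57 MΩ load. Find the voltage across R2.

First combine the lower leg with the load: R2 ‖ R_L = 1.461 MΩ.
Now apply the divider: V_out = 30.9 × 0.02211 = 0.6833 V.

V_out ≈ 0.683 V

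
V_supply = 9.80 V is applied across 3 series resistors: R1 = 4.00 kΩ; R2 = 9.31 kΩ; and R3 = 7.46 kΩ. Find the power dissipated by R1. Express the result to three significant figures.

ΣR = 20.77 kΩ → I = 9.80/20.77 = 0.4718 mA.
P(R1) = I²·R1 = (0.4718)² × 4.00 = 0.8905 mW.

P ≈ 0.891 mW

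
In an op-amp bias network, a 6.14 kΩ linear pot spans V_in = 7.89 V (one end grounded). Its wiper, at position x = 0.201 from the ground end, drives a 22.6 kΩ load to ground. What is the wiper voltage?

Lower segment x·R_p = 1.234 kΩ; upper segment (1−x)·R_p = 4.906 kΩ.
(x·R_p) ‖ R_L = 1.170 kΩ.
Then V_out = V_in · 1.170/(4.906 + 1.170) = 1.520 V.
(Unloaded: V_out = x·V_in = 1.59 V.)

V_out ≈ 1.52 V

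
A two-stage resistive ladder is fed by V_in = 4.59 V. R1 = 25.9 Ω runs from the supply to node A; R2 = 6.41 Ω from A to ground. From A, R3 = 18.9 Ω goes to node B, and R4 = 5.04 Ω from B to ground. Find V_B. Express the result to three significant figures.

V_B ≈ 0.158 V

The second stage (R3 + R4 = 23.94 Ω) loads node A in parallel with R2.
Effective lower resistance at A: R2 ‖ 23.94 = 5.056 Ω.
V_A = 4.59 × 5.056/(25.9 + 5.056) = 0.7497 V.
Then the unloaded second divider: V_B = V_A × R4/(R3+R4) = 0.7497 × 0.2105 = 0.1578 V.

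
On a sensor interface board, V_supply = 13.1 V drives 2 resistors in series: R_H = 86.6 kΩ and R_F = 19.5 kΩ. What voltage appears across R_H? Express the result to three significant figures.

V ≈ 10.7 V

Total series resistance ΣR = 86.6 + 19.5 = 106.1 kΩ.
By the voltage-divider rule, V = 13.1 × 86.60/106.1 = 10.69 V.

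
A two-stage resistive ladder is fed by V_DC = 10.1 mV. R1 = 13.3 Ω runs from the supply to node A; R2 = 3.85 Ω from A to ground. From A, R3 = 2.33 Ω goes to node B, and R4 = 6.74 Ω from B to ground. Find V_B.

V_B ≈ 1.27 mV

The second stage (R3 + R4 = 9.070 Ω) loads node A in parallel with R2.
Effective lower resistance at A: R2 ‖ 9.070 = 2.703 Ω.
First divider: V_A = V_DC · 2.703/(13.3 + 2.703) = 1.706 mV.
Stage 2 is unloaded, so V_B = V_A · R4/(R3+R4) = 1.706 × 6.74/9.070 = 1.268 mV.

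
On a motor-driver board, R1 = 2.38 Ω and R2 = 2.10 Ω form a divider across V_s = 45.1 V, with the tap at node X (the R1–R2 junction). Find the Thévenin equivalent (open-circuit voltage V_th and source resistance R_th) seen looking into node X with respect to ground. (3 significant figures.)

V_th ≈ 21.1 V, R_th ≈ 1.12 Ω

V_th is the unloaded tap voltage: V_s · R2/(R1+R2) = 45.1 × 0.4688 = 21.14 V.
Looking into X with the source shorted: R_th = R1·R2/(R1+R2) = 2.380 × 2.10/4.480 = 1.116 Ω.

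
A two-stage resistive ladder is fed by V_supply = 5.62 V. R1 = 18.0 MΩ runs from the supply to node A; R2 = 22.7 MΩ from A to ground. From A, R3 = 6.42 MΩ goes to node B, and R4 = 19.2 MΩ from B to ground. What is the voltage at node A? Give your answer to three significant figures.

Node A sees R2 in parallel with the series input of stage 2, R3 + R4 = 25.62 MΩ.
R2 ‖ (R3+R4) = 12.04 MΩ.
First divider: V_A = V_supply · 12.04/(18.0 + 12.04) = 2.252 V.

V_A ≈ 2.25 V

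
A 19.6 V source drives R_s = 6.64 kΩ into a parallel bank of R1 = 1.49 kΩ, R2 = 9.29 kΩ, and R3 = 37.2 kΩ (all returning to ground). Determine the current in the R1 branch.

Combine the parallel branches: R_p = (1/1.49 + 1/9.29 + 1/37.2)⁻¹ = 1.241 kΩ.
Node voltage V_A = V_CC · R_p/(R_s + R_p) = 19.6 × 0.1575 = 3.087 V.
Branch current I = V_A/R1 = 3.087/1.49 = 2.072 mA.
(Check via current divider: I_total = 2.487 mA; share G_k/ΣG = 0.8330 → same result.)

I ≈ 2.07 mA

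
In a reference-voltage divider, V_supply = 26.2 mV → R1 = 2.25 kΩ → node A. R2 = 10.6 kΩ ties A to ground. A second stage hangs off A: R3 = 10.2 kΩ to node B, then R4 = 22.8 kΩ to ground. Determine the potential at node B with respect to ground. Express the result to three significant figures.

V_B ≈ 14.1 mV

The second stage (R3 + R4 = 33.00 kΩ) loads node A in parallel with R2.
Effective lower resistance at A: R2 ‖ 33.00 = 8.023 kΩ.
So V_A = 26.2 × 0.7810 = 20.46 mV.
Then the unloaded second divider: V_B = V_A × R4/(R3+R4) = 20.46 × 0.6909 = 14.14 mV.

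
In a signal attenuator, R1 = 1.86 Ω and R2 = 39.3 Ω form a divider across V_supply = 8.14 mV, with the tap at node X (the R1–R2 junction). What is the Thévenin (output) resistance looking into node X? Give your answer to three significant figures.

R_th ≈ 1.78 Ω

With V_supply suppressed (replaced by a short), R_th = R1 ‖ R2 = (1.860 × 39.3)/(1.860 + 39.3) = 1.776 Ω.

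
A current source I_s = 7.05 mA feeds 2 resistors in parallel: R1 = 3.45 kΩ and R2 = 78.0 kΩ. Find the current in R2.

Two-branch current divider: I_k = I_s · R_other/(R_1 + R_2).
So I = 7.05 × 3.45/81.45 = 0.2986 mA.

I ≈ 0.299 mA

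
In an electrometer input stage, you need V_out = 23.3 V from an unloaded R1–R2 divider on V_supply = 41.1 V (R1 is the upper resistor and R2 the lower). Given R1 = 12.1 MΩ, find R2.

The divider ratio is R2/(R1+R2) = 23.3/41.1 = 0.5669.
So R2 = R1 · V_out/(V_supply − V_out) = 12.1 × 23.3/(41.1 − 23.3) = 12.1 × 1.309 = 15.84 MΩ.

R2 ≈ 15.8 MΩ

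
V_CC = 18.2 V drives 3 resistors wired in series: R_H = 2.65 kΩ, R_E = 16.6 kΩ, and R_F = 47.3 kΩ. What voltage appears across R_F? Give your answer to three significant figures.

V ≈ 12.9 V

ΣR = 2.65 + 16.6 + 47.3 = 66.55 kΩ.
V = V_CC · R/ΣR = 18.2 × 0.7107 = 12.94 V.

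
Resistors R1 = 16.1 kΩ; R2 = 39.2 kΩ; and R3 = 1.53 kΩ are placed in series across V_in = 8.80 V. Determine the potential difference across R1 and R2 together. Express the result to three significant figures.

V ≈ 8.56 V

ΣR = 16.1 + 39.2 + 1.53 = 56.83 kΩ.
R_{R1..R2} = 16.1 + 39.2 = 55.30 kΩ.
V = V_in · R/ΣR = 8.80 × 0.9731 = 8.563 V.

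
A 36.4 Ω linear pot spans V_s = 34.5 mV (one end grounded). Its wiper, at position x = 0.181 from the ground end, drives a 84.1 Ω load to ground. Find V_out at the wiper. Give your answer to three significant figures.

Split the track: R_lower = x·R_p = 6.588 Ω, R_upper = (1−x)·R_p = 29.81 Ω.
Lower segment in parallel with the load: 6.588 ‖ 84.1 = 6.110 Ω.
Then V_out = V_s · 6.110/(29.81 + 6.110) = 5.868 mV.

V_out ≈ 5.87 mV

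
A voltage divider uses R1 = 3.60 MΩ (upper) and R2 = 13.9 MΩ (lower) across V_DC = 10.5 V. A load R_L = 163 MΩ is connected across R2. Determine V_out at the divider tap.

The load sits in parallel with R2, giving an effective lower resistance R2' = R2·R_L/(R2+R_L) = 12.81 MΩ.
Voltage divider with the loaded lower leg: V_out = 10.5 × 12.81/(3.60 + 12.81) = 10.5 × 0.7806 = 8.196 V.
(Unloaded it would be 8.34 V; the load pulls it down.)

V_out ≈ 8.20 V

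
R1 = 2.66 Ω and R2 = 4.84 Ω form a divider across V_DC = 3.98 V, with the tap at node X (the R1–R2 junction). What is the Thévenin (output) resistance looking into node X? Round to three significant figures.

R_th ≈ 1.72 Ω

With V_DC suppressed (replaced by a short), R_th = R1 ‖ R2 = (2.660 × 4.84)/(2.660 + 4.84) = 1.717 Ω.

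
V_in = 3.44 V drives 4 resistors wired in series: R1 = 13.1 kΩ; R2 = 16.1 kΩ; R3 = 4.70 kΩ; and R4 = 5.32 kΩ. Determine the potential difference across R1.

V ≈ 1.15 V

Series total: ΣR = 13.1 + 16.1 + 4.70 + 5.32 = 39.22 kΩ.
V = V_in · R/ΣR = 3.44 × 0.3340 = 1.149 V.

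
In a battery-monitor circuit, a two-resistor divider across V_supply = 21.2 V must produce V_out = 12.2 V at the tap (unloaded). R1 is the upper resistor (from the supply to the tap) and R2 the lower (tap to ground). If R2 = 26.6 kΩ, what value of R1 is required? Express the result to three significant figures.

V_out/V_supply = R2/(R1+R2) = 0.5755.
R1 = R2·(1/k − 1) = 26.6 × 0.7377 = 19.62 kΩ.

R1 ≈ 19.6 kΩ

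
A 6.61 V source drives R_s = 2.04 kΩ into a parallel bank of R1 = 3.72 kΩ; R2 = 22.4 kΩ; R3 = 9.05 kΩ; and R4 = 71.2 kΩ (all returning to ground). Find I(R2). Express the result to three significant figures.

Combine the parallel branches: R_p = (1/3.72 + 1/22.4 + 1/9.05 + 1/71.2)⁻¹ = 2.283 kΩ.
V_A by voltage divider: V_A = 6.61 × 2.283/(2.04 + 2.283) = 3.491 V.
I(R2) = V_A / R2 = 3.491/22.4 = 0.1558 mA.

I ≈ 0.156 mA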